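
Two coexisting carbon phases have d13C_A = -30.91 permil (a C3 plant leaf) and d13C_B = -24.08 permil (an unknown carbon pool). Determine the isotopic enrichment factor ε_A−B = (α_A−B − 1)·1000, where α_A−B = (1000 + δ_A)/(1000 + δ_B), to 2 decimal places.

-7.00 permil

α_A−B = (1000 + -30.91) / (1000 + -24.08) = 969.09 / 975.92 = 0.993001
ε_A−B = (0.993001 − 1) × 1000 = -6.999 permil
(The approximation ε ≈ δ_A − δ_B would give -6.83 permil.)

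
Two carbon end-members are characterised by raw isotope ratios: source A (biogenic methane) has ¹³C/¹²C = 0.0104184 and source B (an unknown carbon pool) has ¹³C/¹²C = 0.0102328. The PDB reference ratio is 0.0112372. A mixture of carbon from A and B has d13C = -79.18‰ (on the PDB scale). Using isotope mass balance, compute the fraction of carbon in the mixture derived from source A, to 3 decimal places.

δ_A = (0.0104184/0.0112372 − 1)×1000 = (0.927135 − 1)×1000 = -72.865‰
δ_B = (0.0102328/0.0112372 − 1)×1000 = (0.910618 − 1)×1000 = -89.382‰
f_A = (δ_mix − δ_B)/(δ_A − δ_B) = (-79.18 − (-89.382))/(-72.865 − (-89.382))
f_A = 10.202 / 16.517 = 0.6177

0.618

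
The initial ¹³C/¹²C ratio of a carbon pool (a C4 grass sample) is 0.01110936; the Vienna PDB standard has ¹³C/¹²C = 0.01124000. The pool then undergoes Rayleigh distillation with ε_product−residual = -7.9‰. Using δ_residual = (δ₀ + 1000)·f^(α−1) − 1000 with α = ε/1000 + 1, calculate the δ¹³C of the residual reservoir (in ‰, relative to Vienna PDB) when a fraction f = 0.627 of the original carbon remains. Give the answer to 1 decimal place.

δ₀ = (0.01110936/0.01124000 − 1)×1000 = (0.988377 − 1)×1000 = -11.623‰
α − 1 = ε/1000 = -0.0079
f^(α−1) = 0.627^(-0.0079) = 1.003695
δ_res = (-11.623 + 1000) × 1.003695 − 1000 = 992.029 − 1000 = -7.97‰

-8.0‰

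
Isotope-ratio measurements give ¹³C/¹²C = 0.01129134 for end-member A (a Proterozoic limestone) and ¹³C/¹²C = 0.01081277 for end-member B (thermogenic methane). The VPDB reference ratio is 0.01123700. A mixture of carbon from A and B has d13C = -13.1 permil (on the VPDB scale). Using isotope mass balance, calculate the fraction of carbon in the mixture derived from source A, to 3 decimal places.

δ_A = (0.01129134/0.01123700 − 1)×1000 = (1.004836 − 1)×1000 = 4.836 permil
δ_B = (0.01081277/0.01123700 − 1)×1000 = (0.962247 − 1)×1000 = -37.753 permil
f_A = (δ_mix − δ_B)/(δ_A − δ_B) = (-13.1 − (-37.753))/(4.836 − (-37.753))
f_A = 24.653 / 42.589 = 0.5789

0.579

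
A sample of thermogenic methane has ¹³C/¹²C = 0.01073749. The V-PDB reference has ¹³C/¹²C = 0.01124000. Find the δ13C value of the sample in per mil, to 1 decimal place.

δ13C = (R_sample / R_standard − 1) × 1000
R_sample / R_standard = 0.01073749 / 0.01124000 = 0.955293
δ13C = (0.955293 − 1) × 1000 = -44.71 per mil

-44.7 per mil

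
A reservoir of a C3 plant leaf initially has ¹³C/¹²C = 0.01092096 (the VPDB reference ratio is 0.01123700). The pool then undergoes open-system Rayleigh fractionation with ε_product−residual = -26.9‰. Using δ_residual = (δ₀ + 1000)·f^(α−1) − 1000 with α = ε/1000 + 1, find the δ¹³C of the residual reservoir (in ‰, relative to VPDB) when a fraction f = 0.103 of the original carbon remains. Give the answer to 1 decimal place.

33.2‰

δ₀ = (0.01092096/0.01123700 − 1)×1000 = (0.971875 − 1)×1000 = -28.125‰
α − 1 = ε/1000 = -0.0269
f^(α−1) = 0.103^(-0.0269) = 1.063052
δ_res = (-28.125 + 1000) × 1.063052 − 1000 = 1033.154 − 1000 = 33.15‰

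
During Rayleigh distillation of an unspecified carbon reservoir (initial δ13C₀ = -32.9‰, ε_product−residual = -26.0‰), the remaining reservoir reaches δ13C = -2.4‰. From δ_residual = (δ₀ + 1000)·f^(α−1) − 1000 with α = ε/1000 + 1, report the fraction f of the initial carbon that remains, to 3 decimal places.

α − 1 = ε/1000 = -0.0260
(δ_res + 1000)/(δ₀ + 1000) = (-2.4 + 1000)/(-32.9 + 1000) = 997.6/967.1 = 1.031538
f = 1.031538^(1/-0.0260) = exp(ln(1.031538)/-0.0260) = exp(0.03105/-0.0260)
f = exp(-1.1942) = 0.3029

0.303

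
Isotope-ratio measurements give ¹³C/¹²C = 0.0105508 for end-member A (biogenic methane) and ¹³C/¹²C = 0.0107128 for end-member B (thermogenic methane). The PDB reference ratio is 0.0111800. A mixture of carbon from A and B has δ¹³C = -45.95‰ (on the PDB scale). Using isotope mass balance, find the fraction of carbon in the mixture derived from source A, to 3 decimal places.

0.287

δ_A = (0.0105508/0.0111800 − 1)×1000 = (0.943721 − 1)×1000 = -56.279‰
δ_B = (0.0107128/0.0111800 − 1)×1000 = (0.958211 − 1)×1000 = -41.789‰
f_A = (δ_mix − δ_B)/(δ_A − δ_B) = (-45.95 − (-41.789))/(-56.279 − (-41.789))
f_A = -4.161 / -14.490 = 0.2872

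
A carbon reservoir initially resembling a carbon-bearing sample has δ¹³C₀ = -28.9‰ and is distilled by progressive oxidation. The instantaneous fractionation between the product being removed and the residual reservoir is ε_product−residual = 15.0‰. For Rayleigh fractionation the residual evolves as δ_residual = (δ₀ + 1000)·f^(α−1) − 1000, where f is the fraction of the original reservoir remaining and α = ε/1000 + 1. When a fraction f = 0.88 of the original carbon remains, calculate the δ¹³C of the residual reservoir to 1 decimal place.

-30.8‰

Rayleigh residual: δ_res = (δ₀ + 1000)·f^(α−1) − 1000
α = ε/1000 + 1 = 1.01500, so α − 1 = 0.01500
f^(α−1) = 0.88^(0.01500) = 0.998084
δ_res = (-28.9 + 1000) × 0.998084 − 1000 = 969.240 − 1000 = -30.76‰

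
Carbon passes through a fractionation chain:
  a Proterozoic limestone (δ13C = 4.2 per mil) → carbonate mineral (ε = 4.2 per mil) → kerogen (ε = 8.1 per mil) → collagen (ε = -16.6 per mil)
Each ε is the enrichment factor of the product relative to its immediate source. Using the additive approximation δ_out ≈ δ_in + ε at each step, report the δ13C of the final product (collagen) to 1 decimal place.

-0.1 per mil

step 1: δ ≈ 4.2 + (4.2) = 8.4 per mil
step 2: δ ≈ 8.4 + (8.1) = 16.5 per mil
step 3: δ ≈ 16.5 + (-16.6) = -0.1 per mil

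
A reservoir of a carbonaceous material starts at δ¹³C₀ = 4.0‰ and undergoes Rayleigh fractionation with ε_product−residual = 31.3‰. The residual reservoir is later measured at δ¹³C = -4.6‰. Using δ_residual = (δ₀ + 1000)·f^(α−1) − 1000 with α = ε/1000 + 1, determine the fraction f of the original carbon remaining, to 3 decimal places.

0.760

α − 1 = ε/1000 = 0.0313
(δ_res + 1000)/(δ₀ + 1000) = (-4.6 + 1000)/(4.0 + 1000) = 995.4/1004.0 = 0.991434
f = 0.991434^(1/0.0313) = exp(ln(0.991434)/0.0313) = exp(-0.00860/0.0313)
f = exp(-0.2748) = 0.7597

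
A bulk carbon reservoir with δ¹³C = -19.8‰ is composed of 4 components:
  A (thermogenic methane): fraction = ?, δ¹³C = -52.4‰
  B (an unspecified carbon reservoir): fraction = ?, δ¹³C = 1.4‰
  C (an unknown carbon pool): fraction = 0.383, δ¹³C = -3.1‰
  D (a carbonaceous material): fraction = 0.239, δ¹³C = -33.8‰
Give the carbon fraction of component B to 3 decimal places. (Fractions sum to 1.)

0.172

Let f_B and f_A be the unknown fractions; fractions sum to 1 so f_B + f_A = 0.378.
Mass balance: Σ fᵢ·δᵢ = δ_bulk ⇒ f_B·(1.4) + f_A·(-52.4) = -19.8 − (-9.265) = -10.535
Substitute f_A = 0.378 − f_B:
f_B·(1.4 − -52.4) = -10.535 − 0.378×(-52.4) = 9.273
f_B = 9.273 / 53.8 = 0.1724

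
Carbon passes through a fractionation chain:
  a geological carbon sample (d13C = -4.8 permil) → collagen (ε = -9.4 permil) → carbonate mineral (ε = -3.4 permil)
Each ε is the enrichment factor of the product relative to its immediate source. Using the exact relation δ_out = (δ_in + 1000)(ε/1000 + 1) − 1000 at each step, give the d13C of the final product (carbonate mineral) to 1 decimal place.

-17.5 permil

step 1: δ = (-4.80 + 1000)·(-9.4/1000 + 1) − 1000 = -14.15 permil
step 2: δ = (-14.15 + 1000)·(-3.4/1000 + 1) − 1000 = -17.51 permil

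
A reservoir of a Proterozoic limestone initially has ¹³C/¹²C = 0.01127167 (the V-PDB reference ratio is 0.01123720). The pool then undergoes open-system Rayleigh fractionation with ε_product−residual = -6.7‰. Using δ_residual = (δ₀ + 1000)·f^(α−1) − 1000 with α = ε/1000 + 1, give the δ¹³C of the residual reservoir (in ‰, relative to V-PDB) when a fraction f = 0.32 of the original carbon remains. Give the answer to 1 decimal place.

δ₀ = (0.01127167/0.01123720 − 1)×1000 = (1.003067 − 1)×1000 = 3.067‰
α − 1 = ε/1000 = -0.0067
f^(α−1) = 0.32^(-0.0067) = 1.007663
δ_res = (3.067 + 1000) × 1.007663 − 1000 = 1010.754 − 1000 = 10.75‰

10.8‰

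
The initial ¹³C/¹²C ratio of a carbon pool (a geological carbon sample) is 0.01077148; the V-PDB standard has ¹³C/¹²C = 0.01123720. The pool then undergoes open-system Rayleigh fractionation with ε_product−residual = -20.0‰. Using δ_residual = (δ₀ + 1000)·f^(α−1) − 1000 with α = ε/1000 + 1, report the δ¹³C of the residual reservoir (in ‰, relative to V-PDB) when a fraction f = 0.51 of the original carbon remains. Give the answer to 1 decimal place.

-28.4‰

δ₀ = (0.01077148/0.01123720 − 1)×1000 = (0.958556 − 1)×1000 = -41.444‰
α − 1 = ε/1000 = -0.0200
f^(α−1) = 0.51^(-0.0200) = 1.013558
δ_res = (-41.444 + 1000) × 1.013558 − 1000 = 971.552 − 1000 = -28.45‰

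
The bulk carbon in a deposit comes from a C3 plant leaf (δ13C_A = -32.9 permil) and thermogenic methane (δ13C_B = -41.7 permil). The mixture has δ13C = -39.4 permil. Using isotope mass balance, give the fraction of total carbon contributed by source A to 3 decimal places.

δ_mix = f_A·δ_A + (1 − f_A)·δ_B  ⇒  f_A = (δ_mix − δ_B)/(δ_A − δ_B)
f_A = (-39.4 − (-41.7)) / (-32.9 − (-41.7))
f_A = 2.3 / 8.8 = 0.2614

0.261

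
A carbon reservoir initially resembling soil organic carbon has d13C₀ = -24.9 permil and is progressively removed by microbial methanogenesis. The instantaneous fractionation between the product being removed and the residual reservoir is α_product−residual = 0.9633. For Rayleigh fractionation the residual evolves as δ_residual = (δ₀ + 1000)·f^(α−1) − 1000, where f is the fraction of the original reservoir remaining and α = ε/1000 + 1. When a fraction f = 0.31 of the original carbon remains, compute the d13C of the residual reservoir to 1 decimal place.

Rayleigh residual: δ_res = (δ₀ + 1000)·f^(α−1) − 1000
α − 1 = -0.03670
f^(α−1) = 0.31^(-0.03670) = 1.043920
δ_res = (-24.9 + 1000) × 1.043920 − 1000 = 1017.926 − 1000 = 17.93 permil

17.9 permil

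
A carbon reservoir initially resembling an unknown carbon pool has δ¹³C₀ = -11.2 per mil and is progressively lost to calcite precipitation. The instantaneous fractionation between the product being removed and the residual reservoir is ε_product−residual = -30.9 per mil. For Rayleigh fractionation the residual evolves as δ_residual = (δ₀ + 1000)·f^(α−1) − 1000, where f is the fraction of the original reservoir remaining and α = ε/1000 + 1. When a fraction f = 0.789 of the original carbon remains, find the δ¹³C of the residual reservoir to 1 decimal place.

-3.9 per mil

Rayleigh residual: δ_res = (δ₀ + 1000)·f^(α−1) − 1000
α = ε/1000 + 1 = 0.96910, so α − 1 = -0.03090
f^(α−1) = 0.789^(-0.03090) = 1.007350
δ_res = (-11.2 + 1000) × 1.007350 − 1000 = 996.068 − 1000 = -3.93 per mil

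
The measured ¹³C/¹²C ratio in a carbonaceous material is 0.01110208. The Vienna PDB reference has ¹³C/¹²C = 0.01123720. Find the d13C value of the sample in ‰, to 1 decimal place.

-12.0‰

d13C = (R_sample / R_standard − 1) × 1000
R_sample / R_standard = 0.01110208 / 0.01123720 = 0.987976
d13C = (0.987976 − 1) × 1000 = -12.02‰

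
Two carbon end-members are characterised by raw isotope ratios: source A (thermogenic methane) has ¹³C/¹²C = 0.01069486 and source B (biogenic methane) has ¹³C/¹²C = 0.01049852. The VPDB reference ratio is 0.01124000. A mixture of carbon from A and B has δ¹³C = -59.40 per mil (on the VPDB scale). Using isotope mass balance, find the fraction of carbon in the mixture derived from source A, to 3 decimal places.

0.376

δ_A = (0.01069486/0.01124000 − 1)×1000 = (0.951500 − 1)×1000 = -48.500 per mil
δ_B = (0.01049852/0.01124000 − 1)×1000 = (0.934032 − 1)×1000 = -65.968 per mil
f_A = (δ_mix − δ_B)/(δ_A − δ_B) = (-59.40 − (-65.968))/(-48.500 − (-65.968))
f_A = 6.568 / 17.468 = 0.3760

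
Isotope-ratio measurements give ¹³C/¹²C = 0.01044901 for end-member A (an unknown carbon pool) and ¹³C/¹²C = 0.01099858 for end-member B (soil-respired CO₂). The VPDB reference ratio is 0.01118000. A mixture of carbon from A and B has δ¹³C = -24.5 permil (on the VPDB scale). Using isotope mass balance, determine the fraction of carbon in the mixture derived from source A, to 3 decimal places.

0.168

δ_A = (0.01044901/0.01118000 − 1)×1000 = (0.934616 − 1)×1000 = -65.384 permil
δ_B = (0.01099858/0.01118000 − 1)×1000 = (0.983773 − 1)×1000 = -16.227 permil
f_A = (δ_mix − δ_B)/(δ_A − δ_B) = (-24.5 − (-16.227))/(-65.384 − (-16.227))
f_A = -8.273 / -49.157 = 0.1683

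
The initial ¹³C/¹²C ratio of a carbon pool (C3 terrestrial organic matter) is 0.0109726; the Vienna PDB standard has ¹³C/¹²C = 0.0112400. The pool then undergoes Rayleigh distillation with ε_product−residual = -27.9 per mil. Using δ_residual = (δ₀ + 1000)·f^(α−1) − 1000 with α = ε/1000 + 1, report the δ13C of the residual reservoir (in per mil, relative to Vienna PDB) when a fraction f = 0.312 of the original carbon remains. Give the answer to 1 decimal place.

δ₀ = (0.0109726/0.0112400 − 1)×1000 = (0.976210 − 1)×1000 = -23.790 per mil
α − 1 = ε/1000 = -0.0279
f^(α−1) = 0.312^(-0.0279) = 1.033030
δ_res = (-23.790 + 1000) × 1.033030 − 1000 = 1008.455 − 1000 = 8.45 per mil

8.5 per mil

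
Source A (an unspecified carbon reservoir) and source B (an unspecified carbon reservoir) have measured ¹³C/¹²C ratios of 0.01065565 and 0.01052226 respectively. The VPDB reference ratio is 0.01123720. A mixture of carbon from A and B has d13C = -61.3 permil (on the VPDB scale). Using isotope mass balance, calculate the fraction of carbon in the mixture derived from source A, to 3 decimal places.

δ_A = (0.01065565/0.01123720 − 1)×1000 = (0.948248 − 1)×1000 = -51.752 permil
δ_B = (0.01052226/0.01123720 − 1)×1000 = (0.936377 − 1)×1000 = -63.623 permil
f_A = (δ_mix − δ_B)/(δ_A − δ_B) = (-61.3 − (-63.623))/(-51.752 − (-63.623))
f_A = 2.323 / 11.870 = 0.1957

0.196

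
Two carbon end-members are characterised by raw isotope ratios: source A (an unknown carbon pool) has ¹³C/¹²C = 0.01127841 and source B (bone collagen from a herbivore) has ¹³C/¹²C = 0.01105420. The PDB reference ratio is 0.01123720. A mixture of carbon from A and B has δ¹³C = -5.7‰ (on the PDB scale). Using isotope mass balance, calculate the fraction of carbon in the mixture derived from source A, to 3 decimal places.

0.531

δ_A = (0.01127841/0.01123720 − 1)×1000 = (1.003667 − 1)×1000 = 3.667‰
δ_B = (0.01105420/0.01123720 − 1)×1000 = (0.983715 − 1)×1000 = -16.285‰
f_A = (δ_mix − δ_B)/(δ_A − δ_B) = (-5.7 − (-16.285))/(3.667 − (-16.285))
f_A = 10.585 / 19.952 = 0.5305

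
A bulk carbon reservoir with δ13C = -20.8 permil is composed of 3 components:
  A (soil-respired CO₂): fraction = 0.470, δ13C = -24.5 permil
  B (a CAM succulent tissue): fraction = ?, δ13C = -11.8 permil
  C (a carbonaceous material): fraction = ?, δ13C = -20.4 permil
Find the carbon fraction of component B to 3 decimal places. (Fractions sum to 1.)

0.178

Let f_B and f_C be the unknown fractions; fractions sum to 1 so f_B + f_C = 0.530.
Mass balance: Σ fᵢ·δᵢ = δ_bulk ⇒ f_B·(-11.8) + f_C·(-20.4) = -20.8 − (-11.515) = -9.285
Substitute f_C = 0.530 − f_B:
f_B·(-11.8 − -20.4) = -9.285 − 0.530×(-20.4) = 1.527
f_B = 1.527 / 8.6 = 0.1776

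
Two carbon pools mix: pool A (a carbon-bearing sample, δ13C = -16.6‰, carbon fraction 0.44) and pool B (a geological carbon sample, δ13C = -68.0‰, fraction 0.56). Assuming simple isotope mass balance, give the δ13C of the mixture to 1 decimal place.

δ_mix = f_A·δ_A + f_B·δ_B
δ_mix = 0.44 × (-16.6) + 0.56 × (-68.0)
δ_mix = -7.30 + -38.08 = -45.38‰

-45.4‰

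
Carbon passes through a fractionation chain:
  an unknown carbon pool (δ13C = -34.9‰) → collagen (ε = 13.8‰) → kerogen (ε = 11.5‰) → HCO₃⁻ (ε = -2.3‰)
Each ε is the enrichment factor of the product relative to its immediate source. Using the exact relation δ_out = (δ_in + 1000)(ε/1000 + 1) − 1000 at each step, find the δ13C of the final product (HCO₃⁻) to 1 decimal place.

-12.6‰

step 1: δ = (-34.90 + 1000)·(13.8/1000 + 1) − 1000 = -21.58‰
step 2: δ = (-21.58 + 1000)·(11.5/1000 + 1) − 1000 = -10.33‰
step 3: δ = (-10.33 + 1000)·(-2.3/1000 + 1) − 1000 = -12.61‰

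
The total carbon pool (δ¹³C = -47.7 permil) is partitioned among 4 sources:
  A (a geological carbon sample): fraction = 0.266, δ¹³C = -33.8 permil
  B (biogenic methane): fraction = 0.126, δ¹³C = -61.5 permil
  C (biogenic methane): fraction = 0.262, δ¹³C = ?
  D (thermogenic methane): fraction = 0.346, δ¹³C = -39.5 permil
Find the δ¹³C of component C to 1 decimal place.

-66.0 permil

Isotope mass balance: δ_bulk = Σ fᵢ·δᵢ.
-47.7 = 0.266×(-33.8) + 0.126×(-61.5) + 0.262×δ_C + 0.346×(-39.5)
0.262·δ_C = -47.7 − (-30.407) = -17.293
δ_C = -17.293 / 0.262 = -66.00 permil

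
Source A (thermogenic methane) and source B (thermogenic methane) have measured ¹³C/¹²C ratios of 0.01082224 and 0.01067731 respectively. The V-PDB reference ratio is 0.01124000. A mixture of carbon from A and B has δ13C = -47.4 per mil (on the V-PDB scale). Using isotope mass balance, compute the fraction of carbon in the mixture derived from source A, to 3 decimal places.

δ_A = (0.01082224/0.01124000 − 1)×1000 = (0.962833 − 1)×1000 = -37.167 per mil
δ_B = (0.01067731/0.01124000 − 1)×1000 = (0.949939 − 1)×1000 = -50.061 per mil
f_A = (δ_mix − δ_B)/(δ_A − δ_B) = (-47.4 − (-50.061))/(-37.167 − (-50.061))
f_A = 2.661 / 12.894 = 0.2064

0.206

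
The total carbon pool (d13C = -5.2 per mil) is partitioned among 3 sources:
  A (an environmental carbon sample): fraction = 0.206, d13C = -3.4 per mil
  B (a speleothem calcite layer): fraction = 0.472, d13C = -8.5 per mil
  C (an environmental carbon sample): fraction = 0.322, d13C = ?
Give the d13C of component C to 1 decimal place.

-1.5 per mil

Isotope mass balance: δ_bulk = Σ fᵢ·δᵢ.
-5.2 = 0.206×(-3.4) + 0.472×(-8.5) + 0.322×δ_C
0.322·δ_C = -5.2 − (-4.712) = -0.488
δ_C = -0.488 / 0.322 = -1.51 per mil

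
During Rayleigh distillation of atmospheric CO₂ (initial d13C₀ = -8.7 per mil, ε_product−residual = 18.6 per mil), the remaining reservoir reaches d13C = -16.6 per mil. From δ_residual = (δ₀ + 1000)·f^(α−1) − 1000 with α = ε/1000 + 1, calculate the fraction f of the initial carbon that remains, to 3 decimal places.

α − 1 = ε/1000 = 0.0186
(δ_res + 1000)/(δ₀ + 1000) = (-16.6 + 1000)/(-8.7 + 1000) = 983.4/991.3 = 0.992031
f = 0.992031^(1/0.0186) = exp(ln(0.992031)/0.0186) = exp(-0.00800/0.0186)
f = exp(-0.4302) = 0.6504

0.650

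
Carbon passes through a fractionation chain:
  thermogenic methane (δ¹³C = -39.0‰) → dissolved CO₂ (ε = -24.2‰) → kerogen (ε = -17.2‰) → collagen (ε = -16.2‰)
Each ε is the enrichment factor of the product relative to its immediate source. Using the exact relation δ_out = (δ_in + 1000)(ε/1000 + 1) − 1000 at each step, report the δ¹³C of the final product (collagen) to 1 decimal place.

-93.3‰

step 1: δ = (-39.00 + 1000)·(-24.2/1000 + 1) − 1000 = -62.26‰
step 2: δ = (-62.26 + 1000)·(-17.2/1000 + 1) − 1000 = -78.39‰
step 3: δ = (-78.39 + 1000)·(-16.2/1000 + 1) − 1000 = -93.32‰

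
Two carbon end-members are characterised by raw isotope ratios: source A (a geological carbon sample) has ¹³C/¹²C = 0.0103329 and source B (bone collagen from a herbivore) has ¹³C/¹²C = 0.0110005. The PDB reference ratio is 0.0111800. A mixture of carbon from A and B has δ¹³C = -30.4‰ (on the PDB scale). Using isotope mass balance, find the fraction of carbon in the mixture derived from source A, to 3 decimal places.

0.240

δ_A = (0.0103329/0.0111800 − 1)×1000 = (0.924231 − 1)×1000 = -75.769‰
δ_B = (0.0110005/0.0111800 − 1)×1000 = (0.983945 − 1)×1000 = -16.055‰
f_A = (δ_mix − δ_B)/(δ_A − δ_B) = (-30.4 − (-16.055))/(-75.769 − (-16.055))
f_A = -14.345 / -59.714 = 0.2402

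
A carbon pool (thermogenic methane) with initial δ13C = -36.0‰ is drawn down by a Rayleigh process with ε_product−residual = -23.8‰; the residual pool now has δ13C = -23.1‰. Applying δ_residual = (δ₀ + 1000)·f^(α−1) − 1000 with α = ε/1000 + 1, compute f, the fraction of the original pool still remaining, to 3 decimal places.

α − 1 = ε/1000 = -0.0238
(δ_res + 1000)/(δ₀ + 1000) = (-23.1 + 1000)/(-36.0 + 1000) = 976.9/964.0 = 1.013382
f = 1.013382^(1/-0.0238) = exp(ln(1.013382)/-0.0238) = exp(0.01329/-0.0238)
f = exp(-0.5585) = 0.5720

0.572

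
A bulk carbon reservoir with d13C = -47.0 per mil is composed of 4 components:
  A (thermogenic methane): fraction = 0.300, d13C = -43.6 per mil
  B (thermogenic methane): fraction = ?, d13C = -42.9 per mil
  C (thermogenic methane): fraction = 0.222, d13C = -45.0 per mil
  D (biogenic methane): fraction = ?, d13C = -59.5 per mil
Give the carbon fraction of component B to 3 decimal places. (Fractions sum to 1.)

Let f_B and f_D be the unknown fractions; fractions sum to 1 so f_B + f_D = 0.478.
Mass balance: Σ fᵢ·δᵢ = δ_bulk ⇒ f_B·(-42.9) + f_D·(-59.5) = -47.0 − (-23.070) = -23.930
Substitute f_D = 0.478 − f_B:
f_B·(-42.9 − -59.5) = -23.930 − 0.478×(-59.5) = 4.511
f_B = 4.511 / 16.6 = 0.2717

0.272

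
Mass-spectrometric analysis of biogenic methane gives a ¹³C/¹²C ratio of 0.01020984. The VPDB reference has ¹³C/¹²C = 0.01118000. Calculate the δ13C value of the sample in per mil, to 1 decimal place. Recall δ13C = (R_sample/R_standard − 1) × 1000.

δ13C = (R_sample / R_standard − 1) × 1000
R_sample / R_standard = 0.01020984 / 0.01118000 = 0.913224
δ13C = (0.913224 − 1) × 1000 = -86.78 per mil

-86.8 per mil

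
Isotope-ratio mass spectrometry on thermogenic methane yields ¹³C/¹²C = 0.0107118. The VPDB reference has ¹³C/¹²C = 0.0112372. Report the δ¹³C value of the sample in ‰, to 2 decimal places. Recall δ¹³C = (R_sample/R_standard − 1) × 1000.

δ¹³C = (R_sample / R_standard − 1) × 1000
R_sample / R_standard = 0.0107118 / 0.0112372 = 0.953245
δ¹³C = (0.953245 − 1) × 1000 = -46.755‰

-46.76‰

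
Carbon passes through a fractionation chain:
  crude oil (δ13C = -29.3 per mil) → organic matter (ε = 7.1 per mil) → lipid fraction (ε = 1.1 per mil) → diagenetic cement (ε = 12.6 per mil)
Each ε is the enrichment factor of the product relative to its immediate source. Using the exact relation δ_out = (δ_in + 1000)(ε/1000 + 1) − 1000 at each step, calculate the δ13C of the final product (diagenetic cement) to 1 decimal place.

-9.0 per mil

step 1: δ = (-29.30 + 1000)·(7.1/1000 + 1) − 1000 = -22.41 per mil
step 2: δ = (-22.41 + 1000)·(1.1/1000 + 1) − 1000 = -21.33 per mil
step 3: δ = (-21.33 + 1000)·(12.6/1000 + 1) − 1000 = -9.00 per mil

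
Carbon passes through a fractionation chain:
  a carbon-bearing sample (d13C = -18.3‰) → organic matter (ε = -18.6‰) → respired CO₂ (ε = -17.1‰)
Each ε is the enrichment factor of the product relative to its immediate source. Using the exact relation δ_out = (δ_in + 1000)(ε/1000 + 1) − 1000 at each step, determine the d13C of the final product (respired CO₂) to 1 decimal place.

-53.0‰

step 1: δ = (-18.30 + 1000)·(-18.6/1000 + 1) − 1000 = -36.56‰
step 2: δ = (-36.56 + 1000)·(-17.1/1000 + 1) − 1000 = -53.03‰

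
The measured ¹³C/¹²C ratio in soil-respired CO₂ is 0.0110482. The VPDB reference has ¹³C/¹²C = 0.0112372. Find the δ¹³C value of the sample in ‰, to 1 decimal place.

-16.8‰

δ¹³C = (R_sample / R_standard − 1) × 1000
R_sample / R_standard = 0.0110482 / 0.0112372 = 0.983181
δ¹³C = (0.983181 − 1) × 1000 = -16.82‰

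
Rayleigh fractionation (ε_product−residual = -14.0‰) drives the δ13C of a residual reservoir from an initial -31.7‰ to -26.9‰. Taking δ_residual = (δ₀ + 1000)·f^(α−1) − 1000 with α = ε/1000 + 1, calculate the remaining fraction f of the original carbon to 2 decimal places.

α − 1 = ε/1000 = -0.0140
(δ_res + 1000)/(δ₀ + 1000) = (-26.9 + 1000)/(-31.7 + 1000) = 973.1/968.3 = 1.004957
f = 1.004957^(1/-0.0140) = exp(ln(1.004957)/-0.0140) = exp(0.00494/-0.0140)
f = exp(-0.3532) = 0.7024

0.70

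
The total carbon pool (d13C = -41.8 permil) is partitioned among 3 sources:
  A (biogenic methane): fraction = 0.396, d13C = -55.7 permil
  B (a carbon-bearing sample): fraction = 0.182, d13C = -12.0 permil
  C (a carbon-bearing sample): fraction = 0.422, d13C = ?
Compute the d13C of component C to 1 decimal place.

-41.6 permil

Isotope mass balance: δ_bulk = Σ fᵢ·δᵢ.
-41.8 = 0.396×(-55.7) + 0.182×(-12.0) + 0.422×δ_C
0.422·δ_C = -41.8 − (-24.241) = -17.559
δ_C = -17.559 / 0.422 = -41.61 permil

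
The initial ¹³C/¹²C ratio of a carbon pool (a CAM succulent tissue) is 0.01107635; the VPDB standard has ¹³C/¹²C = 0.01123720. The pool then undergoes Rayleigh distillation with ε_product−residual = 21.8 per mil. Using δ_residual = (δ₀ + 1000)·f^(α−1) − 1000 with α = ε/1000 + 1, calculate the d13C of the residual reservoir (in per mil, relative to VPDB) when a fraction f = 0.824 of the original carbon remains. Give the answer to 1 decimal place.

-18.5 per mil

δ₀ = (0.01107635/0.01123720 − 1)×1000 = (0.985686 − 1)×1000 = -14.314 per mil
α − 1 = ε/1000 = 0.0218
f^(α−1) = 0.824^(0.0218) = 0.995789
δ_res = (-14.314 + 1000) × 0.995789 − 1000 = 981.535 − 1000 = -18.47 per mil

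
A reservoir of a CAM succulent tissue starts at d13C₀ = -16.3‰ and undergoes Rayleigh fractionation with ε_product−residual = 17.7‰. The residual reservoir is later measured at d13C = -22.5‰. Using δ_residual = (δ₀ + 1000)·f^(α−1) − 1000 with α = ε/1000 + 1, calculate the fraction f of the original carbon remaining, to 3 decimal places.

0.700

α − 1 = ε/1000 = 0.0177
(δ_res + 1000)/(δ₀ + 1000) = (-22.5 + 1000)/(-16.3 + 1000) = 977.5/983.7 = 0.993697
f = 0.993697^(1/0.0177) = exp(ln(0.993697)/0.0177) = exp(-0.00632/0.0177)
f = exp(-0.3572) = 0.6996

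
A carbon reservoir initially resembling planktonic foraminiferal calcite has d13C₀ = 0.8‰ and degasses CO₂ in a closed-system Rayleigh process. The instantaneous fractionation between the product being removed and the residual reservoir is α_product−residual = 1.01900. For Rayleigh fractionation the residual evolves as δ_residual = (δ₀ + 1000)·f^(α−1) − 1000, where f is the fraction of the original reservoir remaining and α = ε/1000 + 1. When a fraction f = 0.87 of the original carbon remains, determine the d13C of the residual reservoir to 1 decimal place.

Rayleigh residual: δ_res = (δ₀ + 1000)·f^(α−1) − 1000
α − 1 = 0.01900
f^(α−1) = 0.87^(0.01900) = 0.997358
δ_res = (0.8 + 1000) × 0.997358 − 1000 = 998.155 − 1000 = -1.84‰

-1.8‰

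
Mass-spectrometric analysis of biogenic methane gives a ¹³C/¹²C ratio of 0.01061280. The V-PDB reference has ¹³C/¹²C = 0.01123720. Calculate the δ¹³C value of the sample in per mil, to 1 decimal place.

δ¹³C = (R_sample / R_standard − 1) × 1000
R_sample / R_standard = 0.01061280 / 0.01123720 = 0.944435
δ¹³C = (0.944435 − 1) × 1000 = -55.57 per mil

-55.6 per mil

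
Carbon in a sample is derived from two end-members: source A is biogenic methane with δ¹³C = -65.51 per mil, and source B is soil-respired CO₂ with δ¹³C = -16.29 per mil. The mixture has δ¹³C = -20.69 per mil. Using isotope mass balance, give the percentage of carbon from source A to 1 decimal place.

δ_mix = f_A·δ_A + (1 − f_A)·δ_B  ⇒  f_A = (δ_mix − δ_B)/(δ_A − δ_B)
f_A = (-20.69 − (-16.29)) / (-65.51 − (-16.29))
f_A = -4.40 / -49.22 = 0.0894

8.9%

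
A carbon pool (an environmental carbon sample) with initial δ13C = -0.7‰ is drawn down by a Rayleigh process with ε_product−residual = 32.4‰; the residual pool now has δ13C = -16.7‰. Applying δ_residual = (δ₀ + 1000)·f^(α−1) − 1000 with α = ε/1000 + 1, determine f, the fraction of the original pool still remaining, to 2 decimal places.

0.61

α − 1 = ε/1000 = 0.0324
(δ_res + 1000)/(δ₀ + 1000) = (-16.7 + 1000)/(-0.7 + 1000) = 983.3/999.3 = 0.983989
f = 0.983989^(1/0.0324) = exp(ln(0.983989)/0.0324) = exp(-0.01614/0.0324)
f = exp(-0.4982) = 0.6076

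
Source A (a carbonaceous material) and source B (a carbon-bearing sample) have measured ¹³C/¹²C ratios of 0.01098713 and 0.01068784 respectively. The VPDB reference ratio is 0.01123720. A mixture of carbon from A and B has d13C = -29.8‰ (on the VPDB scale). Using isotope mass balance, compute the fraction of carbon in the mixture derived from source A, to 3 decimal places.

δ_A = (0.01098713/0.01123720 − 1)×1000 = (0.977746 − 1)×1000 = -22.254‰
δ_B = (0.01068784/0.01123720 − 1)×1000 = (0.951112 − 1)×1000 = -48.888‰
f_A = (δ_mix − δ_B)/(δ_A − δ_B) = (-29.8 − (-48.888))/(-22.254 − (-48.888))
f_A = 19.088 / 26.634 = 0.7167

0.717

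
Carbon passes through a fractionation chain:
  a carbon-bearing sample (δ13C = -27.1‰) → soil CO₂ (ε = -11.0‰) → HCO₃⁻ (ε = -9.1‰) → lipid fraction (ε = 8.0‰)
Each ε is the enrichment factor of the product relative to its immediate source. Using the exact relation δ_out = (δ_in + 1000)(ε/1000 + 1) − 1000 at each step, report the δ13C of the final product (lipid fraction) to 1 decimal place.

-38.9‰

step 1: δ = (-27.10 + 1000)·(-11.0/1000 + 1) − 1000 = -37.80‰
step 2: δ = (-37.80 + 1000)·(-9.1/1000 + 1) − 1000 = -46.56‰
step 3: δ = (-46.56 + 1000)·(8.0/1000 + 1) − 1000 = -38.93‰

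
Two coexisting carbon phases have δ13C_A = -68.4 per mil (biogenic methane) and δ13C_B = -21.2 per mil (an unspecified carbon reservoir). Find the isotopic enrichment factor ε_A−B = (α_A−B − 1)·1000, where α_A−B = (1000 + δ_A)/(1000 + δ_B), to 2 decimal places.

α_A−B = (1000 + -68.4) / (1000 + -21.2) = 931.6 / 978.8 = 0.951778
ε_A−B = (0.951778 − 1) × 1000 = -48.222 per mil
(The approximation ε ≈ δ_A − δ_B would give -47.2 per mil.)

-48.22 per mil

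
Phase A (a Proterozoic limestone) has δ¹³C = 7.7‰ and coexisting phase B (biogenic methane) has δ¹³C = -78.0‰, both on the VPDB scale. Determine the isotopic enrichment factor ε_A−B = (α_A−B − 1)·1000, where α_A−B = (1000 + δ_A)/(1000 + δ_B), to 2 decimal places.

α_A−B = (1000 + 7.7) / (1000 + -78.0) = 1007.7 / 922.0 = 1.092950
ε_A−B = (1.092950 − 1) × 1000 = 92.950‰
(The approximation ε ≈ δ_A − δ_B would give 85.7‰.)

92.95‰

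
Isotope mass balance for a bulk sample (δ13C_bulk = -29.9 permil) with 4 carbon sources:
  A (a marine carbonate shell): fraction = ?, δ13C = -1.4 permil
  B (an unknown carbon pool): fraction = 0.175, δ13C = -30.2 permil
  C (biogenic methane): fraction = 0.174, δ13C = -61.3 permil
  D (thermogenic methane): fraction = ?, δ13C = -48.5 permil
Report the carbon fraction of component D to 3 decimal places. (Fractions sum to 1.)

Let f_D and f_A be the unknown fractions; fractions sum to 1 so f_D + f_A = 0.651.
Mass balance: Σ fᵢ·δᵢ = δ_bulk ⇒ f_D·(-48.5) + f_A·(-1.4) = -29.9 − (-15.951) = -13.949
Substitute f_A = 0.651 − f_D:
f_D·(-48.5 − -1.4) = -13.949 − 0.651×(-1.4) = -13.037
f_D = -13.037 / -47.1 = 0.2768

0.277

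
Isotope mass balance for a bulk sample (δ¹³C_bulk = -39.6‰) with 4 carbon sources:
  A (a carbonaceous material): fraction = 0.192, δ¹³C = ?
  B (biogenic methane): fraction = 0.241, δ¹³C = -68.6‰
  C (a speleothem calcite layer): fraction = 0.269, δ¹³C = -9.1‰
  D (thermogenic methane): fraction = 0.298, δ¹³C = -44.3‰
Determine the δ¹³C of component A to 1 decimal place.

-38.6‰

Isotope mass balance: δ_bulk = Σ fᵢ·δᵢ.
-39.6 = 0.192×δ_A + 0.241×(-68.6) + 0.269×(-9.1) + 0.298×(-44.3)
0.192·δ_A = -39.6 − (-32.182) = -7.418
δ_A = -7.418 / 0.192 = -38.64‰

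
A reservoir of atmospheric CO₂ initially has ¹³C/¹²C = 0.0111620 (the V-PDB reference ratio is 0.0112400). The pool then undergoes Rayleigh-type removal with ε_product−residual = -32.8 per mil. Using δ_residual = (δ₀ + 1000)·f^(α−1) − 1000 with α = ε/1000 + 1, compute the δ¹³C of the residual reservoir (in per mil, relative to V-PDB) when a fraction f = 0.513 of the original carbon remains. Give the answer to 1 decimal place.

15.0 per mil

δ₀ = (0.0111620/0.0112400 − 1)×1000 = (0.993060 − 1)×1000 = -6.940 per mil
α − 1 = ε/1000 = -0.0328
f^(α−1) = 0.513^(-0.0328) = 1.022135
δ_res = (-6.940 + 1000) × 1.022135 − 1000 = 1015.042 − 1000 = 15.04 per mil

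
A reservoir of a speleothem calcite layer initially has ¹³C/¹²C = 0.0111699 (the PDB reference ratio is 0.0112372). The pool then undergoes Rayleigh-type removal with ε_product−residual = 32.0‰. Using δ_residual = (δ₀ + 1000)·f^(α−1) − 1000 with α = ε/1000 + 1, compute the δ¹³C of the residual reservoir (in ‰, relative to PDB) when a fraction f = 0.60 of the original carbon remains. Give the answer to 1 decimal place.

-22.1‰

δ₀ = (0.0111699/0.0112372 − 1)×1000 = (0.994011 − 1)×1000 = -5.989‰
α − 1 = ε/1000 = 0.0320
f^(α−1) = 0.60^(0.0320) = 0.983786
δ_res = (-5.989 + 1000) × 0.983786 − 1000 = 977.895 − 1000 = -22.11‰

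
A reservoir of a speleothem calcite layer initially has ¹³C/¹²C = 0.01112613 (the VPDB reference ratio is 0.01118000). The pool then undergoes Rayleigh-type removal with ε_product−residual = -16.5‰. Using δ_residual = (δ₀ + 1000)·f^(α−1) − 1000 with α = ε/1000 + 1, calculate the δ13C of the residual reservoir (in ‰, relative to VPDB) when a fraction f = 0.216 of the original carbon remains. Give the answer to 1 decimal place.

δ₀ = (0.01112613/0.01118000 − 1)×1000 = (0.995182 − 1)×1000 = -4.818‰
α − 1 = ε/1000 = -0.0165
f^(α−1) = 0.216^(-0.0165) = 1.025608
δ_res = (-4.818 + 1000) × 1.025608 − 1000 = 1020.666 − 1000 = 20.67‰

20.7‰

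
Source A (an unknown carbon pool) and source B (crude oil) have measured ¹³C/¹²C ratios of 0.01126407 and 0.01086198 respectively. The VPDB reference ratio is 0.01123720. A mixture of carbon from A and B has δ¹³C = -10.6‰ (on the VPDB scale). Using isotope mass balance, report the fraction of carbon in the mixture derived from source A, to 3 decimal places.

0.637

δ_A = (0.01126407/0.01123720 − 1)×1000 = (1.002391 − 1)×1000 = 2.391‰
δ_B = (0.01086198/0.01123720 − 1)×1000 = (0.966609 − 1)×1000 = -33.391‰
f_A = (δ_mix − δ_B)/(δ_A − δ_B) = (-10.6 − (-33.391))/(2.391 − (-33.391))
f_A = 22.791 / 35.782 = 0.6369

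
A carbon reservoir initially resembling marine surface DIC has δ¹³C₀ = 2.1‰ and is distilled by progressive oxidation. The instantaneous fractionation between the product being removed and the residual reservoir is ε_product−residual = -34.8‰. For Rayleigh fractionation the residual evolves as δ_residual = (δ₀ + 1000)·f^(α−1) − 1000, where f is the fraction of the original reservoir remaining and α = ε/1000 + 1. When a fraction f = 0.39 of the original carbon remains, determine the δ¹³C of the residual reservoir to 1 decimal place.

35.5‰

Rayleigh residual: δ_res = (δ₀ + 1000)·f^(α−1) − 1000
α = ε/1000 + 1 = 0.96520, so α − 1 = -0.03480
f^(α−1) = 0.39^(-0.03480) = 1.033311
δ_res = (2.1 + 1000) × 1.033311 − 1000 = 1035.481 − 1000 = 35.48‰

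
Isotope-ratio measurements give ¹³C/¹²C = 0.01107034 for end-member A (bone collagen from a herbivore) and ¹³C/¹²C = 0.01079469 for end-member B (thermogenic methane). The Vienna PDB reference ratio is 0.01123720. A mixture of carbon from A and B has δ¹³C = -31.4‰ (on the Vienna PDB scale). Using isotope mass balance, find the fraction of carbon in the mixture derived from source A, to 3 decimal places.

0.325

δ_A = (0.01107034/0.01123720 − 1)×1000 = (0.985151 − 1)×1000 = -14.849‰
δ_B = (0.01079469/0.01123720 − 1)×1000 = (0.960621 − 1)×1000 = -39.379‰
f_A = (δ_mix − δ_B)/(δ_A − δ_B) = (-31.4 − (-39.379))/(-14.849 − (-39.379))
f_A = 7.979 / 24.530 = 0.3253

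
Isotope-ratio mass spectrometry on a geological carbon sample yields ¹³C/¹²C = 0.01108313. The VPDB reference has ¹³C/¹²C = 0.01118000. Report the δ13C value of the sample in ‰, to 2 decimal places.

-8.66‰

δ13C = (R_sample / R_standard − 1) × 1000
R_sample / R_standard = 0.01108313 / 0.01118000 = 0.991335
δ13C = (0.991335 − 1) × 1000 = -8.665‰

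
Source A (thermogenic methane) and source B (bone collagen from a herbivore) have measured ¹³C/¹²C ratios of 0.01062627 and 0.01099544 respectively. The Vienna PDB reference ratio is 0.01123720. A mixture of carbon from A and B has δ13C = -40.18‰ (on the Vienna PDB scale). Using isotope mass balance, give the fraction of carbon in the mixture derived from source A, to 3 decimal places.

δ_A = (0.01062627/0.01123720 − 1)×1000 = (0.945633 − 1)×1000 = -54.367‰
δ_B = (0.01099544/0.01123720 − 1)×1000 = (0.978486 − 1)×1000 = -21.514‰
f_A = (δ_mix − δ_B)/(δ_A − δ_B) = (-40.18 − (-21.514))/(-54.367 − (-21.514))
f_A = -18.666 / -32.852 = 0.5682

0.568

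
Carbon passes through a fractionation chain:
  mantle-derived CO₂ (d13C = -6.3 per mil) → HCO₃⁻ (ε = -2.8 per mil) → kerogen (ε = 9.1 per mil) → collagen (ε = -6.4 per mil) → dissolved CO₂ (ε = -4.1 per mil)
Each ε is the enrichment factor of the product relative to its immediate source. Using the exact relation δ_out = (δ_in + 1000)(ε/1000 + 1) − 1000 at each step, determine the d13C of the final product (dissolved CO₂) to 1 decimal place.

-10.5 per mil

step 1: δ = (-6.30 + 1000)·(-2.8/1000 + 1) − 1000 = -9.08 per mil
step 2: δ = (-9.08 + 1000)·(9.1/1000 + 1) − 1000 = -0.07 per mil
step 3: δ = (-0.07 + 1000)·(-6.4/1000 + 1) − 1000 = -6.46 per mil
step 4: δ = (-6.46 + 1000)·(-4.1/1000 + 1) − 1000 = -10.54 per mil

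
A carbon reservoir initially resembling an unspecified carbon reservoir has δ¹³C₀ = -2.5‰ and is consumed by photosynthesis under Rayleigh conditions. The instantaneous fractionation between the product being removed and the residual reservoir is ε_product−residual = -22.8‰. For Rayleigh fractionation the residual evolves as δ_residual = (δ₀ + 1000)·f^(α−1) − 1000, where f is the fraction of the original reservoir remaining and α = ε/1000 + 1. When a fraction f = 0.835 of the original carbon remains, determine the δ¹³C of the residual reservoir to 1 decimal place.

Rayleigh residual: δ_res = (δ₀ + 1000)·f^(α−1) − 1000
α = ε/1000 + 1 = 0.97720, so α − 1 = -0.02280
f^(α−1) = 0.835^(-0.02280) = 1.004120
δ_res = (-2.5 + 1000) × 1.004120 − 1000 = 1001.610 − 1000 = 1.61‰

1.6‰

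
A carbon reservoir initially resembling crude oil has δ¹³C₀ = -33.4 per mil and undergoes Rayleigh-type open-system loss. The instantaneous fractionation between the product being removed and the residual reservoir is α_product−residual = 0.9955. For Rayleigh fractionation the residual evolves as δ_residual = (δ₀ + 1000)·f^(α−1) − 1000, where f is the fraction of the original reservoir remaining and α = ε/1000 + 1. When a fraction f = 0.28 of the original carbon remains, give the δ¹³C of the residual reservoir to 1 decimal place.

Rayleigh residual: δ_res = (δ₀ + 1000)·f^(α−1) − 1000
α − 1 = -0.00450
f^(α−1) = 0.28^(-0.00450) = 1.005745
δ_res = (-33.4 + 1000) × 1.005745 − 1000 = 972.153 − 1000 = -27.85 per mil

-27.8 per mil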